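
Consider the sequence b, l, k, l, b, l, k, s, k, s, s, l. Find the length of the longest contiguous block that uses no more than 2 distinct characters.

5

Extend right; when distinct count exceeds 2, shrink from the left:
add b: window [b] (1 distinct), len 1
add l: window [b, l] (2 distinct), len 2
add k: window [l, k] (2 distinct), len 2
add l: window [l, k, l] (2 distinct), len 3
add b: window [l, b] (2 distinct), len 2
add l: window [l, b, l] (2 distinct), len 3
add k: window [l, k] (2 distinct), len 2
add s: window [k, s] (2 distinct), len 2
add k: window [k, s, k] (2 distinct), len 3
add s: window [k, s, k, s] (2 distinct), len 4
add s: window [k, s, k, s, s] (2 distinct), len 5
add l: window [s, s, l] (2 distinct), len 3
Longest length with ≤2 distinct: 5.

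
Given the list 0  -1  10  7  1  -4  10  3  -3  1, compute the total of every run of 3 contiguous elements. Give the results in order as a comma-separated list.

9, 16, 18, 4, 7, 9, 10, 1

(0, -1, 10) → sum 9
(-1, 10, 7) → sum 16
(10, 7, 1) → sum 18
(7, 1, -4) → sum 4
(1, -4, 10) → sum 7
(-4, 10, 3) → sum 9
(10, 3, -3) → sum 10
(3, -3, 1) → sum 1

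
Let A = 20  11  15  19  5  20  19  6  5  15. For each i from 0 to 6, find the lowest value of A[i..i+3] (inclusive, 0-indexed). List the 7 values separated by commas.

11, 5, 5, 5, 5, 5, 5

(20, 11, 15, 19) → min 11
(11, 15, 19, 5) → min 5
(15, 19, 5, 20) → min 5
(19, 5, 20, 19) → min 5
(5, 20, 19, 6) → min 5
(20, 19, 6, 5) → min 5
(19, 6, 5, 15) → min 5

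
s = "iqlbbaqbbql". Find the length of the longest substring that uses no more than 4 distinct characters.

[i] 1 distinct, len 1
[i, q] 2 distinct, len 2
[i, q, l] 3 distinct, len 3
[i, q, l, b] 4 distinct, len 4
[i, q, l, b, b] 4 distinct, len 5
[q, l, b, b, a] 4 distinct, len 5
[q, l, b, b, a, q] 4 distinct, len 6
[q, l, b, b, a, q, b] 4 distinct, len 7
[q, l, b, b, a, q, b, b] 4 distinct, len 8
[q, l, b, b, a, q, b, b, q] 4 distinct, len 9
[q, l, b, b, a, q, b, b, q, l] 4 distinct, len 10
Longest length with ≤4 distinct: 10.

10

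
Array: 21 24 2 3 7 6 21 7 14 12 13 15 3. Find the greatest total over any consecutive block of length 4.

[21, 24, 2, 3] → sum 50
[24, 2, 3, 7] → sum 36
[2, 3, 7, 6] → sum 18
[3, 7, 6, 21] → sum 37
[7, 6, 21, 7] → sum 41
[6, 21, 7, 14] → sum 48
[21, 7, 14, 12] → sum 54
[7, 14, 12, 13] → sum 46
[14, 12, 13, 15] → sum 54
[12, 13, 15, 3] → sum 43
Greatest of these is 54.

54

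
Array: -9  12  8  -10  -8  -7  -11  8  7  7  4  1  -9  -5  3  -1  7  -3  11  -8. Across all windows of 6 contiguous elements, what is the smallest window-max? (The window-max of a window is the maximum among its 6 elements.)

Each size-6 window and its max:
(-9, 12, 8, -10, -8, -7) → max 12
(12, 8, -10, -8, -7, -11) → max 12
(8, -10, -8, -7, -11, 8) → max 8
(-10, -8, -7, -11, 8, 7) → max 8
(-8, -7, -11, 8, 7, 7) → max 8
(-7, -11, 8, 7, 7, 4) → max 8
(-11, 8, 7, 7, 4, 1) → max 8
(8, 7, 7, 4, 1, -9) → max 8
(7, 7, 4, 1, -9, -5) → max 7
(7, 4, 1, -9, -5, 3) → max 7
(4, 1, -9, -5, 3, -1) → max 4
(1, -9, -5, 3, -1, 7) → max 7
(-9, -5, 3, -1, 7, -3) → max 7
(-5, 3, -1, 7, -3, 11) → max 11
(3, -1, 7, -3, 11, -8) → max 11
Smallest of these is 4.

4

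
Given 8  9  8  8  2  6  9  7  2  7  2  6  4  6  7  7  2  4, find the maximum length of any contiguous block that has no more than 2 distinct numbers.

4

add 8: window [8] (1 distinct), len 1
add 9: window [8, 9] (2 distinct), len 2
add 8: window [8, 9, 8] (2 distinct), len 3
add 8: window [8, 9, 8, 8] (2 distinct), len 4
add 2: window [8, 8, 2] (2 distinct), len 3
add 6: window [2, 6] (2 distinct), len 2
add 9: window [6, 9] (2 distinct), len 2
add 7: window [9, 7] (2 distinct), len 2
add 2: window [7, 2] (2 distinct), len 2
add 7: window [7, 2, 7] (2 distinct), len 3
add 2: window [7, 2, 7, 2] (2 distinct), len 4
add 6: window [2, 6] (2 distinct), len 2
add 4: window [6, 4] (2 distinct), len 2
add 6: window [6, 4, 6] (2 distinct), len 3
add 7: window [6, 7] (2 distinct), len 2
add 7: window [6, 7, 7] (2 distinct), len 3
add 2: window [7, 7, 2] (2 distinct), len 3
add 4: window [2, 4] (2 distinct), len 2
Longest length with ≤2 distinct: 4.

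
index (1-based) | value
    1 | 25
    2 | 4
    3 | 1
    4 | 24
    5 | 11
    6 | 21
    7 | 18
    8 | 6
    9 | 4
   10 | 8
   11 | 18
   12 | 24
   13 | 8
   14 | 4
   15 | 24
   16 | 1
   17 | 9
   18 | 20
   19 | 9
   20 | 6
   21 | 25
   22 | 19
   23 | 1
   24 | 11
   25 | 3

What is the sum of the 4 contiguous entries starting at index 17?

44

Elements at indices 17..20: 9, 20, 9, 6
sum(9, 20, 9, 6) = 44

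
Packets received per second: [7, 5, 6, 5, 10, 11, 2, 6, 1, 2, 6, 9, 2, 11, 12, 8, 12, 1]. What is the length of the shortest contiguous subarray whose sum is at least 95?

14

Extend right; whenever the sum reaches 95, record the length and shrink from the left:
add 7: running sum 7 < 95
add 5: running sum 12 < 95
add 6: running sum 18 < 95
add 5: running sum 23 < 95
add 10: running sum 33 < 95
add 11: running sum 44 < 95
add 2: running sum 46 < 95
add 6: running sum 52 < 95
add 1: running sum 53 < 95
add 2: running sum 55 < 95
add 6: running sum 61 < 95
add 9: running sum 70 < 95
add 2: running sum 72 < 95
add 11: running sum 83 < 95
add 12: shortest ending here [7, 5, 6, 5, 10, 11, 2, 6, 1, 2, 6, 9, 2, 11, 12] sum 95, len 15
add 8: shortest ending here [5, 6, 5, 10, 11, 2, 6, 1, 2, 6, 9, 2, 11, 12, 8] sum 96, len 15
add 12: shortest ending here [5, 10, 11, 2, 6, 1, 2, 6, 9, 2, 11, 12, 8, 12] sum 97, len 14
add 1: shortest ending here [5, 10, 11, 2, 6, 1, 2, 6, 9, 2, 11, 12, 8, 12, 1] sum 98, len 15
Shortest qualifying length: 14.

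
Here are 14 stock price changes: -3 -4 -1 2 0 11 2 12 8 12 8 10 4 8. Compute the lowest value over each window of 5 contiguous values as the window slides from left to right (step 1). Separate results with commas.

(-3, -4, -1, 2, 0) → min -4
(-4, -1, 2, 0, 11) → min -4
(-1, 2, 0, 11, 2) → min -1
(2, 0, 11, 2, 12) → min 0
(0, 11, 2, 12, 8) → min 0
(11, 2, 12, 8, 12) → min 2
(2, 12, 8, 12, 8) → min 2
(12, 8, 12, 8, 10) → min 8
(8, 12, 8, 10, 4) → min 4
(12, 8, 10, 4, 8) → min 4

-4, -4, -1, 0, 0, 2, 2, 8, 4, 4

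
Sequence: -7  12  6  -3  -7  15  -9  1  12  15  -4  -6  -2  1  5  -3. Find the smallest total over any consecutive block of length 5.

-6

Each size-5 window and its sum:
-7 12 6 -3 -7 → sum 1
12 6 -3 -7 15 → sum 23
6 -3 -7 15 -9 → sum 2
-3 -7 15 -9 1 → sum -3
-7 15 -9 1 12 → sum 12
15 -9 1 12 15 → sum 34
-9 1 12 15 -4 → sum 15
1 12 15 -4 -6 → sum 18
12 15 -4 -6 -2 → sum 15
15 -4 -6 -2 1 → sum 4
-4 -6 -2 1 5 → sum -6
-6 -2 1 5 -3 → sum -5
Smallest of these is -6.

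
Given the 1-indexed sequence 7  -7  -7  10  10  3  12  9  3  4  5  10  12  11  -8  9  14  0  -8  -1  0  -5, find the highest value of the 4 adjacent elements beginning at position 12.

12

Elements at indices 12..15: 10, 12, 11, -8
max(10, 12, 11, -8) = 12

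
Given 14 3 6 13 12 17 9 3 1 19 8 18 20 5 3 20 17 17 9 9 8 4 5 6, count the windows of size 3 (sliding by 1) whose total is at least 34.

9

(14, 3, 6) → sum 23
(3, 6, 13) → sum 22
(6, 13, 12) → sum 31
(13, 12, 17) → sum 42  ≥ 34 ✓
(12, 17, 9) → sum 38  ≥ 34 ✓
(17, 9, 3) → sum 29
(9, 3, 1) → sum 13
(3, 1, 19) → sum 23
(1, 19, 8) → sum 28
(19, 8, 18) → sum 45  ≥ 34 ✓
(8, 18, 20) → sum 46  ≥ 34 ✓
(18, 20, 5) → sum 43  ≥ 34 ✓
(20, 5, 3) → sum 28
(5, 3, 20) → sum 28
(3, 20, 17) → sum 40  ≥ 34 ✓
(20, 17, 17) → sum 54  ≥ 34 ✓
(17, 17, 9) → sum 43  ≥ 34 ✓
(17, 9, 9) → sum 35  ≥ 34 ✓
(9, 9, 8) → sum 26
(9, 8, 4) → sum 21
(8, 4, 5) → sum 17
(4, 5, 6) → sum 15
9 windows satisfy the condition.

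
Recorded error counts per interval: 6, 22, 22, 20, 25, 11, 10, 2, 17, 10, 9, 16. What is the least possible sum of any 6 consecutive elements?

(6, 22, 22, 20, 25, 11) → sum 106
(22, 22, 20, 25, 11, 10) → sum 110
(22, 20, 25, 11, 10, 2) → sum 90
(20, 25, 11, 10, 2, 17) → sum 85
(25, 11, 10, 2, 17, 10) → sum 75
(11, 10, 2, 17, 10, 9) → sum 59
(10, 2, 17, 10, 9, 16) → sum 64
Least of these is 59.

59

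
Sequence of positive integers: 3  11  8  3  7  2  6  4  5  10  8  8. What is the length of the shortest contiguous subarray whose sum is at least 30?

Extend right; whenever the sum reaches 30, record the length and shrink from the left:
add 3: running sum 3 < 30
add 11: running sum 14 < 30
add 8: running sum 22 < 30
add 3: running sum 25 < 30
end 4: [3, 11, 8, 3, 7] sum 32, len 5
end 5: [11, 8, 3, 7, 2] sum 31, len 5
end 6: [11, 8, 3, 7, 2, 6] sum 37, len 6
end 7: [8, 3, 7, 2, 6, 4] sum 30, len 6
end 8: [8, 3, 7, 2, 6, 4, 5] sum 35, len 7
end 9: [7, 2, 6, 4, 5, 10] sum 34, len 6
end 10: [6, 4, 5, 10, 8] sum 33, len 5
end 11: [5, 10, 8, 8] sum 31, len 4
Shortest qualifying length: 4.

4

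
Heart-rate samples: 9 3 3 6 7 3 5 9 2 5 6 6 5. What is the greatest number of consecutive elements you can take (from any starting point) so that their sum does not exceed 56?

Extend to the right; shrink from the left whenever the sum exceeds 56:
[9] sum 9 len 1
[9, 3] sum 12 len 2
[9, 3, 3] sum 15 len 3
[9, 3, 3, 6] sum 21 len 4
[9, 3, 3, 6, 7] sum 28 len 5
[9, 3, 3, 6, 7, 3] sum 31 len 6
[9, 3, 3, 6, 7, 3, 5] sum 36 len 7
[9, 3, 3, 6, 7, 3, 5, 9] sum 45 len 8
[9, 3, 3, 6, 7, 3, 5, 9, 2] sum 47 len 9
[9, 3, 3, 6, 7, 3, 5, 9, 2, 5] sum 52 len 10
[3, 3, 6, 7, 3, 5, 9, 2, 5, 6] sum 49 len 10
[3, 3, 6, 7, 3, 5, 9, 2, 5, 6, 6] sum 55 len 11
[6, 7, 3, 5, 9, 2, 5, 6, 6, 5] sum 54 len 10
Longest length seen: 11.

11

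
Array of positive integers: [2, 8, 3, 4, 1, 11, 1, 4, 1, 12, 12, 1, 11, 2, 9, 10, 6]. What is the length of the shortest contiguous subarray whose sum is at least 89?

add 2: running sum 2 < 89
add 8: running sum 10 < 89
add 3: running sum 13 < 89
add 4: running sum 17 < 89
add 1: running sum 18 < 89
add 11: running sum 29 < 89
add 1: running sum 30 < 89
add 4: running sum 34 < 89
add 1: running sum 35 < 89
add 12: running sum 47 < 89
add 12: running sum 59 < 89
add 1: running sum 60 < 89
add 11: running sum 71 < 89
add 2: running sum 73 < 89
add 9: running sum 82 < 89
end 15: [8, 3, 4, 1, 11, 1, 4, 1, 12, 12, 1, 11, 2, 9, 10] sum 90, len 15
end 16: [8, 3, 4, 1, 11, 1, 4, 1, 12, 12, 1, 11, 2, 9, 10, 6] sum 96, len 16
Shortest qualifying length: 15.

15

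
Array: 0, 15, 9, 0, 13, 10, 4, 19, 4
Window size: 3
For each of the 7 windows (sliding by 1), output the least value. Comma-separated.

0, 0, 0, 0, 4, 4, 4

[0, 15, 9] → min 0
[15, 9, 0] → min 0
[9, 0, 13] → min 0
[0, 13, 10] → min 0
[13, 10, 4] → min 4
[10, 4, 19] → min 4
[4, 19, 4] → min 4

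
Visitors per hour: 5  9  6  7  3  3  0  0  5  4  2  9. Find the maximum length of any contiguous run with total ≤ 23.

[5] sum 5 len 1
[5, 9] sum 14 len 2
[5, 9, 6] sum 20 len 3
[9, 6, 7] sum 22 len 3
[6, 7, 3] sum 16 len 3
[6, 7, 3, 3] sum 19 len 4
[6, 7, 3, 3, 0] sum 19 len 5
[6, 7, 3, 3, 0, 0] sum 19 len 6
[7, 3, 3, 0, 0, 5] sum 18 len 6
[7, 3, 3, 0, 0, 5, 4] sum 22 len 7
[3, 3, 0, 0, 5, 4, 2] sum 17 len 7
[3, 0, 0, 5, 4, 2, 9] sum 23 len 7
Longest length seen: 7.

7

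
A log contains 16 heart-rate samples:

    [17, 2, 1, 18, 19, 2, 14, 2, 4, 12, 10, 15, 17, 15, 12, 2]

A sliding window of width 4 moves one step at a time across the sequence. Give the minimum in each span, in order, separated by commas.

[17, 2, 1, 18] → min 1
[2, 1, 18, 19] → min 1
[1, 18, 19, 2] → min 1
[18, 19, 2, 14] → min 2
[19, 2, 14, 2] → min 2
[2, 14, 2, 4] → min 2
[14, 2, 4, 12] → min 2
[2, 4, 12, 10] → min 2
[4, 12, 10, 15] → min 4
[12, 10, 15, 17] → min 10
[10, 15, 17, 15] → min 10
[15, 17, 15, 12] → min 12
[17, 15, 12, 2] → min 2

1, 1, 1, 2, 2, 2, 2, 2, 4, 10, 10, 12, 2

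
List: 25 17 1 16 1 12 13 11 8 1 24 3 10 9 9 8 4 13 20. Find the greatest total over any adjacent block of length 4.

59

Each size-4 window and its sum:
25 17 1 16 → sum 59
17 1 16 1 → sum 35
1 16 1 12 → sum 30
16 1 12 13 → sum 42
1 12 13 11 → sum 37
12 13 11 8 → sum 44
13 11 8 1 → sum 33
11 8 1 24 → sum 44
8 1 24 3 → sum 36
1 24 3 10 → sum 38
24 3 10 9 → sum 46
3 10 9 9 → sum 31
10 9 9 8 → sum 36
9 9 8 4 → sum 30
9 8 4 13 → sum 34
8 4 13 20 → sum 45
Greatest of these is 59.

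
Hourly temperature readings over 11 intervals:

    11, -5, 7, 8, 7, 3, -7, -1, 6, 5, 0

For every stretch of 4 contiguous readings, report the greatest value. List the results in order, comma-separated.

11, 8, 8, 8, 7, 6, 6, 6

Sliding a size-4 window across the 11 values:
[11, -5, 7, 8] → max 11
[-5, 7, 8, 7] → max 8
[7, 8, 7, 3] → max 8
[8, 7, 3, -7] → max 8
[7, 3, -7, -1] → max 7
[3, -7, -1, 6] → max 6
[-7, -1, 6, 5] → max 6
[-1, 6, 5, 0] → max 6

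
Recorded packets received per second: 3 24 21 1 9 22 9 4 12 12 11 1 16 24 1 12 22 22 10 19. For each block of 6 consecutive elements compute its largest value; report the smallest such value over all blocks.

12

[3, 24, 21, 1, 9, 22] → max 24
[24, 21, 1, 9, 22, 9] → max 24
[21, 1, 9, 22, 9, 4] → max 22
[1, 9, 22, 9, 4, 12] → max 22
[9, 22, 9, 4, 12, 12] → max 22
[22, 9, 4, 12, 12, 11] → max 22
[9, 4, 12, 12, 11, 1] → max 12
[4, 12, 12, 11, 1, 16] → max 16
[12, 12, 11, 1, 16, 24] → max 24
[12, 11, 1, 16, 24, 1] → max 24
[11, 1, 16, 24, 1, 12] → max 24
[1, 16, 24, 1, 12, 22] → max 24
[16, 24, 1, 12, 22, 22] → max 24
[24, 1, 12, 22, 22, 10] → max 24
[1, 12, 22, 22, 10, 19] → max 22
Smallest of these is 12.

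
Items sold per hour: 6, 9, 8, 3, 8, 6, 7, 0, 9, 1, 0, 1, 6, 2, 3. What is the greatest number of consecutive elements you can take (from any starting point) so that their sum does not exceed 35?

Extend to the right; shrink from the left whenever the sum exceeds 35:
→ 6: sum 6, len 1
→ 9: sum 15, len 2
→ 8: sum 23, len 3
→ 3: sum 26, len 4
→ 8: sum 34, len 5
→ 6 (dropped 6): sum 34, len 5
→ 7 (dropped 9): sum 32, len 5
→ 0: sum 32, len 6
→ 9 (dropped 8): sum 33, len 6
→ 1: sum 34, len 7
→ 0: sum 34, len 8
→ 1: sum 35, len 9
→ 6 (dropped 3, 8): sum 30, len 8
→ 2: sum 32, len 9
→ 3: sum 35, len 10
Longest length seen: 10.

10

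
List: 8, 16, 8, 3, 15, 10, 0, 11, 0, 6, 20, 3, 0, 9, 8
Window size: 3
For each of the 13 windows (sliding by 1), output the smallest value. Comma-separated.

8, 3, 3, 3, 0, 0, 0, 0, 0, 3, 0, 0, 0

[8, 16, 8] → min 8
[16, 8, 3] → min 3
[8, 3, 15] → min 3
[3, 15, 10] → min 3
[15, 10, 0] → min 0
[10, 0, 11] → min 0
[0, 11, 0] → min 0
[11, 0, 6] → min 0
[0, 6, 20] → min 0
[6, 20, 3] → min 3
[20, 3, 0] → min 0
[3, 0, 9] → min 0
[0, 9, 8] → min 0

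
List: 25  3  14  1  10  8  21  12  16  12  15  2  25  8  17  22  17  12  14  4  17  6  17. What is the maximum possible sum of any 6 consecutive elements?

[25, 3, 14, 1, 10, 8] → sum 61
[3, 14, 1, 10, 8, 21] → sum 57
[14, 1, 10, 8, 21, 12] → sum 66
[1, 10, 8, 21, 12, 16] → sum 68
[10, 8, 21, 12, 16, 12] → sum 79
[8, 21, 12, 16, 12, 15] → sum 84
[21, 12, 16, 12, 15, 2] → sum 78
[12, 16, 12, 15, 2, 25] → sum 82
[16, 12, 15, 2, 25, 8] → sum 78
[12, 15, 2, 25, 8, 17] → sum 79
[15, 2, 25, 8, 17, 22] → sum 89
[2, 25, 8, 17, 22, 17] → sum 91
[25, 8, 17, 22, 17, 12] → sum 101
[8, 17, 22, 17, 12, 14] → sum 90
[17, 22, 17, 12, 14, 4] → sum 86
[22, 17, 12, 14, 4, 17] → sum 86
[17, 12, 14, 4, 17, 6] → sum 70
[12, 14, 4, 17, 6, 17] → sum 70
Maximum of these is 101.

101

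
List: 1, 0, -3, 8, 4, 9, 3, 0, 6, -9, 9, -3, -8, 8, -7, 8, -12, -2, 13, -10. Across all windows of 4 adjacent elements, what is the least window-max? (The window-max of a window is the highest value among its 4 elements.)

(1, 0, -3, 8) → max 8
(0, -3, 8, 4) → max 8
(-3, 8, 4, 9) → max 9
(8, 4, 9, 3) → max 9
(4, 9, 3, 0) → max 9
(9, 3, 0, 6) → max 9
(3, 0, 6, -9) → max 6
(0, 6, -9, 9) → max 9
(6, -9, 9, -3) → max 9
(-9, 9, -3, -8) → max 9
(9, -3, -8, 8) → max 9
(-3, -8, 8, -7) → max 8
(-8, 8, -7, 8) → max 8
(8, -7, 8, -12) → max 8
(-7, 8, -12, -2) → max 8
(8, -12, -2, 13) → max 13
(-12, -2, 13, -10) → max 13
Least of these is 6.

6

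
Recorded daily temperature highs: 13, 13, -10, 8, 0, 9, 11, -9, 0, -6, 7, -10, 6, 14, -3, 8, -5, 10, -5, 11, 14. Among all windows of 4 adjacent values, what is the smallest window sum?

Window sums for each of the 18 positions:
[13, 13, -10, 8] → sum 24
[13, -10, 8, 0] → sum 11
[-10, 8, 0, 9] → sum 7
[8, 0, 9, 11] → sum 28
[0, 9, 11, -9] → sum 11
[9, 11, -9, 0] → sum 11
[11, -9, 0, -6] → sum -4
[-9, 0, -6, 7] → sum -8
[0, -6, 7, -10] → sum -9
[-6, 7, -10, 6] → sum -3
[7, -10, 6, 14] → sum 17
[-10, 6, 14, -3] → sum 7
[6, 14, -3, 8] → sum 25
[14, -3, 8, -5] → sum 14
[-3, 8, -5, 10] → sum 10
[8, -5, 10, -5] → sum 8
[-5, 10, -5, 11] → sum 11
[10, -5, 11, 14] → sum 30
Smallest of these is -9.

-9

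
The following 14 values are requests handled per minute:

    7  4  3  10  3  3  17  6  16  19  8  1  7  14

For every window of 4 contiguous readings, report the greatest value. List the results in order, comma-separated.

7 4 3 10 → max 10
4 3 10 3 → max 10
3 10 3 3 → max 10
10 3 3 17 → max 17
3 3 17 6 → max 17
3 17 6 16 → max 17
17 6 16 19 → max 19
6 16 19 8 → max 19
16 19 8 1 → max 19
19 8 1 7 → max 19
8 1 7 14 → max 14

10, 10, 10, 17, 17, 17, 19, 19, 19, 19, 14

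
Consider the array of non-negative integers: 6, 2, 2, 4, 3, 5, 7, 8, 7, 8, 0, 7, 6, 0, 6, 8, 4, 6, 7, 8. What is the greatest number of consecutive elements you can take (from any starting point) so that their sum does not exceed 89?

18

→ 6: sum 6, len 1
→ 2: sum 8, len 2
→ 2: sum 10, len 3
→ 4: sum 14, len 4
→ 3: sum 17, len 5
→ 5: sum 22, len 6
→ 7: sum 29, len 7
→ 8: sum 37, len 8
→ 7: sum 44, len 9
→ 8: sum 52, len 10
→ 0: sum 52, len 11
→ 7: sum 59, len 12
→ 6: sum 65, len 13
→ 0: sum 65, len 14
→ 6: sum 71, len 15
→ 8: sum 79, len 16
→ 4: sum 83, len 17
→ 6: sum 89, len 18
→ 7 (dropped 6, 2): sum 88, len 17
→ 8 (dropped 2, 4, 3): sum 87, len 15
Longest length seen: 18.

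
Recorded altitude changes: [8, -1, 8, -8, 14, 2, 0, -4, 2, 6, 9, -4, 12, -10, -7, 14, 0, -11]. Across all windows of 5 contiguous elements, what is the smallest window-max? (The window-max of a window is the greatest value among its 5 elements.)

(8, -1, 8, -8, 14) → max 14
(-1, 8, -8, 14, 2) → max 14
(8, -8, 14, 2, 0) → max 14
(-8, 14, 2, 0, -4) → max 14
(14, 2, 0, -4, 2) → max 14
(2, 0, -4, 2, 6) → max 6
(0, -4, 2, 6, 9) → max 9
(-4, 2, 6, 9, -4) → max 9
(2, 6, 9, -4, 12) → max 12
(6, 9, -4, 12, -10) → max 12
(9, -4, 12, -10, -7) → max 12
(-4, 12, -10, -7, 14) → max 14
(12, -10, -7, 14, 0) → max 14
(-10, -7, 14, 0, -11) → max 14
Smallest of these is 6.

6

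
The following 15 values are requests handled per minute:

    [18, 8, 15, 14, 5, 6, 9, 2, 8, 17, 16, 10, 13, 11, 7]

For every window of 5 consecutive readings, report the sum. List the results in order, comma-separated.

60, 48, 49, 36, 30, 42, 52, 53, 64, 67, 57

(18, 8, 15, 14, 5) → sum 60
(8, 15, 14, 5, 6) → sum 48
(15, 14, 5, 6, 9) → sum 49
(14, 5, 6, 9, 2) → sum 36
(5, 6, 9, 2, 8) → sum 30
(6, 9, 2, 8, 17) → sum 42
(9, 2, 8, 17, 16) → sum 52
(2, 8, 17, 16, 10) → sum 53
(8, 17, 16, 10, 13) → sum 64
(17, 16, 10, 13, 11) → sum 67
(16, 10, 13, 11, 7) → sum 57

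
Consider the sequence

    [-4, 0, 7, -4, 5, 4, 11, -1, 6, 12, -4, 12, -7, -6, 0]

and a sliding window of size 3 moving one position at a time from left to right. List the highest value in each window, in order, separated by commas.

(-4, 0, 7) → max 7
(0, 7, -4) → max 7
(7, -4, 5) → max 7
(-4, 5, 4) → max 5
(5, 4, 11) → max 11
(4, 11, -1) → max 11
(11, -1, 6) → max 11
(-1, 6, 12) → max 12
(6, 12, -4) → max 12
(12, -4, 12) → max 12
(-4, 12, -7) → max 12
(12, -7, -6) → max 12
(-7, -6, 0) → max 0

7, 7, 7, 5, 11, 11, 11, 12, 12, 12, 12, 12, 0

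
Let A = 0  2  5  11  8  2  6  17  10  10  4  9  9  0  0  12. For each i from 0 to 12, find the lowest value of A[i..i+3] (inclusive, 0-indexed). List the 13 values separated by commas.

0, 2, 2, 2, 2, 2, 6, 4, 4, 4, 0, 0, 0

(0, 2, 5, 11) → min 0
(2, 5, 11, 8) → min 2
(5, 11, 8, 2) → min 2
(11, 8, 2, 6) → min 2
(8, 2, 6, 17) → min 2
(2, 6, 17, 10) → min 2
(6, 17, 10, 10) → min 6
(17, 10, 10, 4) → min 4
(10, 10, 4, 9) → min 4
(10, 4, 9, 9) → min 4
(4, 9, 9, 0) → min 0
(9, 9, 0, 0) → min 0
(9, 0, 0, 12) → min 0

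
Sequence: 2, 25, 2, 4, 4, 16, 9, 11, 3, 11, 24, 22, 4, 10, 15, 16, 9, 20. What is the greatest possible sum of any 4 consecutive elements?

[2, 25, 2, 4] → sum 33
[25, 2, 4, 4] → sum 35
[2, 4, 4, 16] → sum 26
[4, 4, 16, 9] → sum 33
[4, 16, 9, 11] → sum 40
[16, 9, 11, 3] → sum 39
[9, 11, 3, 11] → sum 34
[11, 3, 11, 24] → sum 49
[3, 11, 24, 22] → sum 60
[11, 24, 22, 4] → sum 61
[24, 22, 4, 10] → sum 60
[22, 4, 10, 15] → sum 51
[4, 10, 15, 16] → sum 45
[10, 15, 16, 9] → sum 50
[15, 16, 9, 20] → sum 60
Greatest of these is 61.

61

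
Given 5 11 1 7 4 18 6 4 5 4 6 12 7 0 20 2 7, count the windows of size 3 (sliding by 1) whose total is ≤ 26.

(5, 11, 1) → sum 17  ≤ 26 ✓
(11, 1, 7) → sum 19  ≤ 26 ✓
(1, 7, 4) → sum 12  ≤ 26 ✓
(7, 4, 18) → sum 29
(4, 18, 6) → sum 28
(18, 6, 4) → sum 28
(6, 4, 5) → sum 15  ≤ 26 ✓
(4, 5, 4) → sum 13  ≤ 26 ✓
(5, 4, 6) → sum 15  ≤ 26 ✓
(4, 6, 12) → sum 22  ≤ 26 ✓
(6, 12, 7) → sum 25  ≤ 26 ✓
(12, 7, 0) → sum 19  ≤ 26 ✓
(7, 0, 20) → sum 27
(0, 20, 2) → sum 22  ≤ 26 ✓
(20, 2, 7) → sum 29
10 windows satisfy the condition.

10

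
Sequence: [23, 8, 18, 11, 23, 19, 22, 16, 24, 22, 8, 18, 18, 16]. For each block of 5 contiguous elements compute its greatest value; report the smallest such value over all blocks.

22

Each size-5 window and its max:
(23, 8, 18, 11, 23) → max 23
(8, 18, 11, 23, 19) → max 23
(18, 11, 23, 19, 22) → max 23
(11, 23, 19, 22, 16) → max 23
(23, 19, 22, 16, 24) → max 24
(19, 22, 16, 24, 22) → max 24
(22, 16, 24, 22, 8) → max 24
(16, 24, 22, 8, 18) → max 24
(24, 22, 8, 18, 18) → max 24
(22, 8, 18, 18, 16) → max 22
Smallest of these is 22.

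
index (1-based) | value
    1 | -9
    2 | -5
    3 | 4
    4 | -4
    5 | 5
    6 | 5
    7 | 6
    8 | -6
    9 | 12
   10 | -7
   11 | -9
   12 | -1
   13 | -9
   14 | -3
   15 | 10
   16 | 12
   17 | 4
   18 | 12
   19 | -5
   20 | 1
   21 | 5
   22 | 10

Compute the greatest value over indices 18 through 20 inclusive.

12

Elements at indices 18..20: 12, -5, 1
max(12, -5, 1) = 12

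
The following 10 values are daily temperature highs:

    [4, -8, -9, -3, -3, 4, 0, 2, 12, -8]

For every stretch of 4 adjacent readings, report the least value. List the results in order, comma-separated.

Sliding a size-4 window across the 10 values:
(4, -8, -9, -3) → min -9
(-8, -9, -3, -3) → min -9
(-9, -3, -3, 4) → min -9
(-3, -3, 4, 0) → min -3
(-3, 4, 0, 2) → min -3
(4, 0, 2, 12) → min 0
(0, 2, 12, -8) → min -8

-9, -9, -9, -3, -3, 0, -8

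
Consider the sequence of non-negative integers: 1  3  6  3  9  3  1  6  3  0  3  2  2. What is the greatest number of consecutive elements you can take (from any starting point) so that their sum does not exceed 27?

Extend to the right; shrink from the left whenever the sum exceeds 27:
[1] sum 1 len 1
[1, 3] sum 4 len 2
[1, 3, 6] sum 10 len 3
[1, 3, 6, 3] sum 13 len 4
[1, 3, 6, 3, 9] sum 22 len 5
[1, 3, 6, 3, 9, 3] sum 25 len 6
[1, 3, 6, 3, 9, 3, 1] sum 26 len 7
[3, 9, 3, 1, 6] sum 22 len 5
[3, 9, 3, 1, 6, 3] sum 25 len 6
[3, 9, 3, 1, 6, 3, 0] sum 25 len 7
[9, 3, 1, 6, 3, 0, 3] sum 25 len 7
[9, 3, 1, 6, 3, 0, 3, 2] sum 27 len 8
[3, 1, 6, 3, 0, 3, 2, 2] sum 20 len 8
Longest length seen: 8.

8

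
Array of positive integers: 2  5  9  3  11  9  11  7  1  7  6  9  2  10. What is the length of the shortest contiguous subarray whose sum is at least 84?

Extend right; whenever the sum reaches 84, record the length and shrink from the left:
add 2: running sum 2 < 84
add 5: running sum 7 < 84
add 9: running sum 16 < 84
add 3: running sum 19 < 84
add 11: running sum 30 < 84
add 9: running sum 39 < 84
add 11: running sum 50 < 84
add 7: running sum 57 < 84
add 1: running sum 58 < 84
add 7: running sum 65 < 84
add 6: running sum 71 < 84
add 9: running sum 80 < 84
add 2: running sum 82 < 84
end 13: [9, 3, 11, 9, 11, 7, 1, 7, 6, 9, 2, 10] sum 85, len 12
Shortest qualifying length: 12.

12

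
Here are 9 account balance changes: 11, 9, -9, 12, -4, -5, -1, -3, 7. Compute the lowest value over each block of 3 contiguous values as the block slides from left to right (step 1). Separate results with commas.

-9, -9, -9, -5, -5, -5, -3

Sliding a size-3 window across the 9 values:
[11, 9, -9] → min -9
[9, -9, 12] → min -9
[-9, 12, -4] → min -9
[12, -4, -5] → min -5
[-4, -5, -1] → min -5
[-5, -1, -3] → min -5
[-1, -3, 7] → min -3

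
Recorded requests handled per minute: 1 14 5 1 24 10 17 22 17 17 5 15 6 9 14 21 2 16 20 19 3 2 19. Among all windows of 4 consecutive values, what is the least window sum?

(1, 14, 5, 1) → sum 21
(14, 5, 1, 24) → sum 44
(5, 1, 24, 10) → sum 40
(1, 24, 10, 17) → sum 52
(24, 10, 17, 22) → sum 73
(10, 17, 22, 17) → sum 66
(17, 22, 17, 17) → sum 73
(22, 17, 17, 5) → sum 61
(17, 17, 5, 15) → sum 54
(17, 5, 15, 6) → sum 43
(5, 15, 6, 9) → sum 35
(15, 6, 9, 14) → sum 44
(6, 9, 14, 21) → sum 50
(9, 14, 21, 2) → sum 46
(14, 21, 2, 16) → sum 53
(21, 2, 16, 20) → sum 59
(2, 16, 20, 19) → sum 57
(16, 20, 19, 3) → sum 58
(20, 19, 3, 2) → sum 44
(19, 3, 2, 19) → sum 43
Least of these is 21.

21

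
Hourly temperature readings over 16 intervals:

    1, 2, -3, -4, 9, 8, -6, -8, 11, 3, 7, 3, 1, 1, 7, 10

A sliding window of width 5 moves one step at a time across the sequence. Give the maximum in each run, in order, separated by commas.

9, 9, 9, 9, 11, 11, 11, 11, 11, 7, 7, 10

1 2 -3 -4 9 → max 9
2 -3 -4 9 8 → max 9
-3 -4 9 8 -6 → max 9
-4 9 8 -6 -8 → max 9
9 8 -6 -8 11 → max 11
8 -6 -8 11 3 → max 11
-6 -8 11 3 7 → max 11
-8 11 3 7 3 → max 11
11 3 7 3 1 → max 11
3 7 3 1 1 → max 7
7 3 1 1 7 → max 7
3 1 1 7 10 → max 10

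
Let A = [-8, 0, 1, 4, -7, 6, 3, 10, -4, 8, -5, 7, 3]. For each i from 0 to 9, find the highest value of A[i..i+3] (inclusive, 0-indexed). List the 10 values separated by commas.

4, 4, 6, 6, 10, 10, 10, 10, 8, 8

(-8, 0, 1, 4) → max 4
(0, 1, 4, -7) → max 4
(1, 4, -7, 6) → max 6
(4, -7, 6, 3) → max 6
(-7, 6, 3, 10) → max 10
(6, 3, 10, -4) → max 10
(3, 10, -4, 8) → max 10
(10, -4, 8, -5) → max 10
(-4, 8, -5, 7) → max 8
(8, -5, 7, 3) → max 8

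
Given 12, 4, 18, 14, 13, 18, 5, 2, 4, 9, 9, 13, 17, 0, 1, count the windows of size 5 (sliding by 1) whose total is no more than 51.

6

(12, 4, 18, 14, 13) → sum 61
(4, 18, 14, 13, 18) → sum 67
(18, 14, 13, 18, 5) → sum 68
(14, 13, 18, 5, 2) → sum 52
(13, 18, 5, 2, 4) → sum 42  ≤ 51 ✓
(18, 5, 2, 4, 9) → sum 38  ≤ 51 ✓
(5, 2, 4, 9, 9) → sum 29  ≤ 51 ✓
(2, 4, 9, 9, 13) → sum 37  ≤ 51 ✓
(4, 9, 9, 13, 17) → sum 52
(9, 9, 13, 17, 0) → sum 48  ≤ 51 ✓
(9, 13, 17, 0, 1) → sum 40  ≤ 51 ✓
6 windows satisfy the condition.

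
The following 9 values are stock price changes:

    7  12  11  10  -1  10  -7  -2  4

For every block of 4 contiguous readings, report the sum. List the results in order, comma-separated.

7 12 11 10 → sum 40
12 11 10 -1 → sum 32
11 10 -1 10 → sum 30
10 -1 10 -7 → sum 12
-1 10 -7 -2 → sum 0
10 -7 -2 4 → sum 5

40, 32, 30, 12, 0, 5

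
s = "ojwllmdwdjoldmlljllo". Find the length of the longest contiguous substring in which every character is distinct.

[o] len 1
[o, j] len 2
[o, j, w] len 3
[o, j, w, l] len 4
[l] len 1
[l, m] len 2
[l, m, d] len 3
[l, m, d, w] len 4
[w, d] len 2
[w, d, j] len 3
[w, d, j, o] len 4
[w, d, j, o, l] len 5
[j, o, l, d] len 4
[j, o, l, d, m] len 5
[d, m, l] len 3
[l] len 1
[l, j] len 2
[j, l] len 2
[l] len 1
[l, o] len 2
Longest all-distinct length: 5.

5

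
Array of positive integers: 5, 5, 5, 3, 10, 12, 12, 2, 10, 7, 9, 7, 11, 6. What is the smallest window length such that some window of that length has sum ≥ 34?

add 5: running sum 5 < 34
add 5: running sum 10 < 34
add 5: running sum 15 < 34
add 3: running sum 18 < 34
add 10: running sum 28 < 34
end 5: [5, 5, 3, 10, 12] sum 35, len 5
end 6: [10, 12, 12] sum 34, len 3
end 7: [10, 12, 12, 2] sum 36, len 4
end 8: [12, 12, 2, 10] sum 36, len 4
end 9: [12, 12, 2, 10, 7] sum 43, len 5
end 10: [12, 2, 10, 7, 9] sum 40, len 5
end 11: [2, 10, 7, 9, 7] sum 35, len 5
end 12: [7, 9, 7, 11] sum 34, len 4
end 13: [7, 9, 7, 11, 6] sum 40, len 5
Shortest qualifying length: 3.

3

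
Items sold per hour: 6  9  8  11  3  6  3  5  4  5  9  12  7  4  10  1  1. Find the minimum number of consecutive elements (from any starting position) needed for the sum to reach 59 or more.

9

add 6: running sum 6 < 59
add 9: running sum 15 < 59
add 8: running sum 23 < 59
add 11: running sum 34 < 59
add 3: running sum 37 < 59
add 6: running sum 43 < 59
add 3: running sum 46 < 59
add 5: running sum 51 < 59
add 4: running sum 55 < 59
add 5: shortest ending here [6, 9, 8, 11, 3, 6, 3, 5, 4, 5] sum 60, len 10
add 9: shortest ending here [9, 8, 11, 3, 6, 3, 5, 4, 5, 9] sum 63, len 10
add 12: shortest ending here [8, 11, 3, 6, 3, 5, 4, 5, 9, 12] sum 66, len 10
add 7: shortest ending here [11, 3, 6, 3, 5, 4, 5, 9, 12, 7] sum 65, len 10
add 4: shortest ending here [11, 3, 6, 3, 5, 4, 5, 9, 12, 7, 4] sum 69, len 11
add 10: shortest ending here [3, 5, 4, 5, 9, 12, 7, 4, 10] sum 59, len 9
add 1: shortest ending here [3, 5, 4, 5, 9, 12, 7, 4, 10, 1] sum 60, len 10
add 1: shortest ending here [3, 5, 4, 5, 9, 12, 7, 4, 10, 1, 1] sum 61, len 11
Shortest qualifying length: 9.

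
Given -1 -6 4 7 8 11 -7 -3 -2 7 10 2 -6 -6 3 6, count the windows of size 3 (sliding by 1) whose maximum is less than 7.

5

[-1, -6, 4] → max 4  < 7 ✓
[-6, 4, 7] → max 7
[4, 7, 8] → max 8
[7, 8, 11] → max 11
[8, 11, -7] → max 11
[11, -7, -3] → max 11
[-7, -3, -2] → max -2  < 7 ✓
[-3, -2, 7] → max 7
[-2, 7, 10] → max 10
[7, 10, 2] → max 10
[10, 2, -6] → max 10
[2, -6, -6] → max 2  < 7 ✓
[-6, -6, 3] → max 3  < 7 ✓
[-6, 3, 6] → max 6  < 7 ✓
5 windows satisfy the condition.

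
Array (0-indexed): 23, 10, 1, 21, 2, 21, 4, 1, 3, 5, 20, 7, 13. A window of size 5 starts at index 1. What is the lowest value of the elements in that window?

Elements at indices 1..5: 10, 1, 21, 2, 21
min(10, 1, 21, 2, 21) = 1

1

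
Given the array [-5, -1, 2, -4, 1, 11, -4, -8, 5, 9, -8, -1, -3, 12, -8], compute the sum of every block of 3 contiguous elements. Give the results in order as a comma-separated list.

-4, -3, -1, 8, 8, -1, -7, 6, 6, 0, -12, 8, 1

-5 -1 2 → sum -4
-1 2 -4 → sum -3
2 -4 1 → sum -1
-4 1 11 → sum 8
1 11 -4 → sum 8
11 -4 -8 → sum -1
-4 -8 5 → sum -7
-8 5 9 → sum 6
5 9 -8 → sum 6
9 -8 -1 → sum 0
-8 -1 -3 → sum -12
-1 -3 12 → sum 8
-3 12 -8 → sum 1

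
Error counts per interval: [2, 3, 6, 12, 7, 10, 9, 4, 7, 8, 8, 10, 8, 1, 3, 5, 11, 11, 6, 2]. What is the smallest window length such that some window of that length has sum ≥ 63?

8

add 2: running sum 2 < 63
add 3: running sum 5 < 63
add 6: running sum 11 < 63
add 12: running sum 23 < 63
add 7: running sum 30 < 63
add 10: running sum 40 < 63
add 9: running sum 49 < 63
add 4: running sum 53 < 63
add 7: running sum 60 < 63
end 9: [6, 12, 7, 10, 9, 4, 7, 8] sum 63, len 8
end 10: [12, 7, 10, 9, 4, 7, 8, 8] sum 65, len 8
end 11: [7, 10, 9, 4, 7, 8, 8, 10] sum 63, len 8
end 12: [10, 9, 4, 7, 8, 8, 10, 8] sum 64, len 8
end 13: [10, 9, 4, 7, 8, 8, 10, 8, 1] sum 65, len 9
end 14: [10, 9, 4, 7, 8, 8, 10, 8, 1, 3] sum 68, len 10
end 15: [9, 4, 7, 8, 8, 10, 8, 1, 3, 5] sum 63, len 10
end 16: [4, 7, 8, 8, 10, 8, 1, 3, 5, 11] sum 65, len 10
end 17: [8, 8, 10, 8, 1, 3, 5, 11, 11] sum 65, len 9
end 18: [8, 10, 8, 1, 3, 5, 11, 11, 6] sum 63, len 9
end 19: [8, 10, 8, 1, 3, 5, 11, 11, 6, 2] sum 65, len 10
Shortest qualifying length: 8.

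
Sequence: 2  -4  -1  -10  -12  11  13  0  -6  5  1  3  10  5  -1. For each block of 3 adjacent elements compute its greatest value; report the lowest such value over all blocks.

-1

2 -4 -1 → max 2
-4 -1 -10 → max -1
-1 -10 -12 → max -1
-10 -12 11 → max 11
-12 11 13 → max 13
11 13 0 → max 13
13 0 -6 → max 13
0 -6 5 → max 5
-6 5 1 → max 5
5 1 3 → max 5
1 3 10 → max 10
3 10 5 → max 10
10 5 -1 → max 10
Lowest of these is -1.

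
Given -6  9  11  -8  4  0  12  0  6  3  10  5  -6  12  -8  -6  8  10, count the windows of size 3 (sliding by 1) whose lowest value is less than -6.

6

-6 9 11 → min -6
9 11 -8 → min -8  < -6 ✓
11 -8 4 → min -8  < -6 ✓
-8 4 0 → min -8  < -6 ✓
4 0 12 → min 0
0 12 0 → min 0
12 0 6 → min 0
0 6 3 → min 0
6 3 10 → min 3
3 10 5 → min 3
10 5 -6 → min -6
5 -6 12 → min -6
-6 12 -8 → min -8  < -6 ✓
12 -8 -6 → min -8  < -6 ✓
-8 -6 8 → min -8  < -6 ✓
-6 8 10 → min -6
6 windows satisfy the condition.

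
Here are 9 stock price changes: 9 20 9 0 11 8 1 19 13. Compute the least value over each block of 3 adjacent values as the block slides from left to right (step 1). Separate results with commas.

9, 0, 0, 0, 1, 1, 1

Sliding a size-3 window across the 9 values:
[9, 20, 9] → min 9
[20, 9, 0] → min 0
[9, 0, 11] → min 0
[0, 11, 8] → min 0
[11, 8, 1] → min 1
[8, 1, 19] → min 1
[1, 19, 13] → min 1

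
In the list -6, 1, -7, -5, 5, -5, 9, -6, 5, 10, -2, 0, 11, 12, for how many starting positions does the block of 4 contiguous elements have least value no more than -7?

(-6, 1, -7, -5) → min -7  ≤ -7 ✓
(1, -7, -5, 5) → min -7  ≤ -7 ✓
(-7, -5, 5, -5) → min -7  ≤ -7 ✓
(-5, 5, -5, 9) → min -5
(5, -5, 9, -6) → min -6
(-5, 9, -6, 5) → min -6
(9, -6, 5, 10) → min -6
(-6, 5, 10, -2) → min -6
(5, 10, -2, 0) → min -2
(10, -2, 0, 11) → min -2
(-2, 0, 11, 12) → min -2
3 windows satisfy the condition.

3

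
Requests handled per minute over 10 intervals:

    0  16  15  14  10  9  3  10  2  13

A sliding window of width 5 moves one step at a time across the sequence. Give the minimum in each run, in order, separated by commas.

Sliding a size-5 window across the 10 values:
(0, 16, 15, 14, 10) → min 0
(16, 15, 14, 10, 9) → min 9
(15, 14, 10, 9, 3) → min 3
(14, 10, 9, 3, 10) → min 3
(10, 9, 3, 10, 2) → min 2
(9, 3, 10, 2, 13) → min 2

0, 9, 3, 3, 2, 2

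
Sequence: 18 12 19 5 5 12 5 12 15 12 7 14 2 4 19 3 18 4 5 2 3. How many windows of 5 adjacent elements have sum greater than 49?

6

18 12 19 5 5 → sum 59  > 49 ✓
12 19 5 5 12 → sum 53  > 49 ✓
19 5 5 12 5 → sum 46
5 5 12 5 12 → sum 39
5 12 5 12 15 → sum 49
12 5 12 15 12 → sum 56  > 49 ✓
5 12 15 12 7 → sum 51  > 49 ✓
12 15 12 7 14 → sum 60  > 49 ✓
15 12 7 14 2 → sum 50  > 49 ✓
12 7 14 2 4 → sum 39
7 14 2 4 19 → sum 46
14 2 4 19 3 → sum 42
2 4 19 3 18 → sum 46
4 19 3 18 4 → sum 48
19 3 18 4 5 → sum 49
3 18 4 5 2 → sum 32
18 4 5 2 3 → sum 32
6 windows satisfy the condition.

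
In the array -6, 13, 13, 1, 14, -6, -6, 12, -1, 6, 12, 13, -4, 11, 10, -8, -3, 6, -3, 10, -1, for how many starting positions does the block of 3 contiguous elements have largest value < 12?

7

-6 13 13 → max 13
13 13 1 → max 13
13 1 14 → max 14
1 14 -6 → max 14
14 -6 -6 → max 14
-6 -6 12 → max 12
-6 12 -1 → max 12
12 -1 6 → max 12
-1 6 12 → max 12
6 12 13 → max 13
12 13 -4 → max 13
13 -4 11 → max 13
-4 11 10 → max 11  < 12 ✓
11 10 -8 → max 11  < 12 ✓
10 -8 -3 → max 10  < 12 ✓
-8 -3 6 → max 6  < 12 ✓
-3 6 -3 → max 6  < 12 ✓
6 -3 10 → max 10  < 12 ✓
-3 10 -1 → max 10  < 12 ✓
7 windows satisfy the condition.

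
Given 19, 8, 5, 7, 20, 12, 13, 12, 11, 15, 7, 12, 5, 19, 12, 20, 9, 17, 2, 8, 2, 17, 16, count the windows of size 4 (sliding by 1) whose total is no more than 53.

16

[19, 8, 5, 7] → sum 39  ≤ 53 ✓
[8, 5, 7, 20] → sum 40  ≤ 53 ✓
[5, 7, 20, 12] → sum 44  ≤ 53 ✓
[7, 20, 12, 13] → sum 52  ≤ 53 ✓
[20, 12, 13, 12] → sum 57
[12, 13, 12, 11] → sum 48  ≤ 53 ✓
[13, 12, 11, 15] → sum 51  ≤ 53 ✓
[12, 11, 15, 7] → sum 45  ≤ 53 ✓
[11, 15, 7, 12] → sum 45  ≤ 53 ✓
[15, 7, 12, 5] → sum 39  ≤ 53 ✓
[7, 12, 5, 19] → sum 43  ≤ 53 ✓
[12, 5, 19, 12] → sum 48  ≤ 53 ✓
[5, 19, 12, 20] → sum 56
[19, 12, 20, 9] → sum 60
[12, 20, 9, 17] → sum 58
[20, 9, 17, 2] → sum 48  ≤ 53 ✓
[9, 17, 2, 8] → sum 36  ≤ 53 ✓
[17, 2, 8, 2] → sum 29  ≤ 53 ✓
[2, 8, 2, 17] → sum 29  ≤ 53 ✓
[8, 2, 17, 16] → sum 43  ≤ 53 ✓
16 windows satisfy the condition.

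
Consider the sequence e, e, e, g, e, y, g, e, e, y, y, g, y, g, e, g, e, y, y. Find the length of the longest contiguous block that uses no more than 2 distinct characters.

5

add e: window [e] (1 distinct), len 1
add e: window [e, e] (1 distinct), len 2
add e: window [e, e, e] (1 distinct), len 3
add g: window [e, e, e, g] (2 distinct), len 4
add e: window [e, e, e, g, e] (2 distinct), len 5
add y: window [e, y] (2 distinct), len 2
add g: window [y, g] (2 distinct), len 2
add e: window [g, e] (2 distinct), len 2
add e: window [g, e, e] (2 distinct), len 3
add y: window [e, e, y] (2 distinct), len 3
add y: window [e, e, y, y] (2 distinct), len 4
add g: window [y, y, g] (2 distinct), len 3
add y: window [y, y, g, y] (2 distinct), len 4
add g: window [y, y, g, y, g] (2 distinct), len 5
add e: window [g, e] (2 distinct), len 2
add g: window [g, e, g] (2 distinct), len 3
add e: window [g, e, g, e] (2 distinct), len 4
add y: window [e, y] (2 distinct), len 2
add y: window [e, y, y] (2 distinct), len 3
Longest length with ≤2 distinct: 5.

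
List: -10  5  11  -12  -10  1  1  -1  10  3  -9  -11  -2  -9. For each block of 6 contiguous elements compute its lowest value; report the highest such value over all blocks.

Each size-6 window and its min:
(-10, 5, 11, -12, -10, 1) → min -12
(5, 11, -12, -10, 1, 1) → min -12
(11, -12, -10, 1, 1, -1) → min -12
(-12, -10, 1, 1, -1, 10) → min -12
(-10, 1, 1, -1, 10, 3) → min -10
(1, 1, -1, 10, 3, -9) → min -9
(1, -1, 10, 3, -9, -11) → min -11
(-1, 10, 3, -9, -11, -2) → min -11
(10, 3, -9, -11, -2, -9) → min -11
Highest of these is -9.

-9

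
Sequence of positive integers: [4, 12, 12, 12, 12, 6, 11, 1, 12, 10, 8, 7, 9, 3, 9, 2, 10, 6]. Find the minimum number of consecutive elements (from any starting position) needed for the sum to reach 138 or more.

add 4: running sum 4 < 138
add 12: running sum 16 < 138
add 12: running sum 28 < 138
add 12: running sum 40 < 138
add 12: running sum 52 < 138
add 6: running sum 58 < 138
add 11: running sum 69 < 138
add 1: running sum 70 < 138
add 12: running sum 82 < 138
add 10: running sum 92 < 138
add 8: running sum 100 < 138
add 7: running sum 107 < 138
add 9: running sum 116 < 138
add 3: running sum 119 < 138
add 9: running sum 128 < 138
add 2: running sum 130 < 138
add 10: shortest ending here [4, 12, 12, 12, 12, 6, 11, 1, 12, 10, 8, 7, 9, 3, 9, 2, 10] sum 140, len 17
add 6: shortest ending here [12, 12, 12, 12, 6, 11, 1, 12, 10, 8, 7, 9, 3, 9, 2, 10, 6] sum 142, len 17
Shortest qualifying length: 17.

17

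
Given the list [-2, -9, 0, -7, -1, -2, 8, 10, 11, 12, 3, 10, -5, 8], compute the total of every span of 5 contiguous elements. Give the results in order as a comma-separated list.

[-2, -9, 0, -7, -1] → sum -19
[-9, 0, -7, -1, -2] → sum -19
[0, -7, -1, -2, 8] → sum -2
[-7, -1, -2, 8, 10] → sum 8
[-1, -2, 8, 10, 11] → sum 26
[-2, 8, 10, 11, 12] → sum 39
[8, 10, 11, 12, 3] → sum 44
[10, 11, 12, 3, 10] → sum 46
[11, 12, 3, 10, -5] → sum 31
[12, 3, 10, -5, 8] → sum 28

-19, -19, -2, 8, 26, 39, 44, 46, 31, 28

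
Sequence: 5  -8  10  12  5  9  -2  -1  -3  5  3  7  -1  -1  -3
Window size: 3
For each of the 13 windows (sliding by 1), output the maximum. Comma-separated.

Sliding a size-3 window across the 15 values:
(5, -8, 10) → max 10
(-8, 10, 12) → max 12
(10, 12, 5) → max 12
(12, 5, 9) → max 12
(5, 9, -2) → max 9
(9, -2, -1) → max 9
(-2, -1, -3) → max -1
(-1, -3, 5) → max 5
(-3, 5, 3) → max 5
(5, 3, 7) → max 7
(3, 7, -1) → max 7
(7, -1, -1) → max 7
(-1, -1, -3) → max -1

10, 12, 12, 12, 9, 9, -1, 5, 5, 7, 7, 7, -1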